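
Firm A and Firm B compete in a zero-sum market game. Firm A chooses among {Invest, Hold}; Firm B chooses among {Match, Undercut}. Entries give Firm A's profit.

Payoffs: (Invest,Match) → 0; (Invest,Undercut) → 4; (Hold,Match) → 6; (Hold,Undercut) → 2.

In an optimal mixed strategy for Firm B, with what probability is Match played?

Row minima: Invest → 0, Hold → 2; maximin = 2.
Column maxima: Match → 6, Undercut → 4; minimax = 4.
2 ≠ 4, so there is no saddle point; optimal play is mixed.
Let Firm A play Invest with probability p. Expected payoff against Match: 0p + 6(1−p) = −6p + 6; against Undercut: 4p + 2(1−p) = 2p + 2.
Setting these equal: −6p + 6 = 2p + 2 ⇒ −8p = -4 ⇒ p = 1/2, and the value is (-6)·(1/2) + 6 = 3.
For Firm B: with q = P(Match), equating Invest's and Hold's payoffs gives −4q + 4 = 4q + 2 ⇒ q = 1/4.

1/4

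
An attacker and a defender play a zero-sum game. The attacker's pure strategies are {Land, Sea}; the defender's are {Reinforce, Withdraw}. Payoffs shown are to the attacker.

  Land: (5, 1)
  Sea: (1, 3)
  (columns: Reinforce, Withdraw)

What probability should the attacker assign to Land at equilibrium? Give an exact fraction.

1/3

Row minima: Land → 1, Sea → 1; maximin = 1.
Column maxima: Reinforce → 5, Withdraw → 3; minimax = 3.
1 ≠ 3, so there is no saddle point; optimal play is mixed.
Let the attacker play Land with probability p. Expected payoff against Reinforce: 5p + 1(1−p) = 4p + 1; against Withdraw: 1p + 3(1−p) = −2p + 3.
Setting these equal: 4p + 1 = −2p + 3 ⇒ 6p = 2 ⇒ p = 1/3, and the value is (4)·(1/3) + 1 = 7/3.
For the defender: with q = P(Reinforce), equating Land's and Sea's payoffs gives 4q + 1 = −2q + 3 ⇒ q = 1/3.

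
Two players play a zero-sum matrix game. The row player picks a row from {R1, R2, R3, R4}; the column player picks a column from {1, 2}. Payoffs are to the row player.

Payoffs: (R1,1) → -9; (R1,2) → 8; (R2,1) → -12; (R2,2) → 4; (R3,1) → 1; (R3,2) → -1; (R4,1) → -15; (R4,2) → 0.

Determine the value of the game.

Row minima: R1 → -9, R2 → -12, R3 → -1, R4 → -15; maximin = -1.
Column maxima: 1 → 1, 2 → 8; minimax = 1.
-1 ≠ 1, so there is no saddle point; optimal play is mixed.
R2 is strictly dominated by R1, so the row player never plays it.
R4 is strictly dominated by R1, so the row player never plays it.
On the remaining 2×2 (R1, R3 vs 1, 2):
Let the row player play R1 with probability p. Expected payoff against 1: (-9)p + 1(1−p) = −10p + 1; against 2: 8p + (-1)(1−p) = 9p − 1.
Setting these equal: −10p + 1 = 9p − 1 ⇒ −19p = -2 ⇒ p = 2/19, and the value is (-10)·(2/19) + 1 = -1/19.
For the column player: with q = P(1), equating R1's and R3's payoffs gives −17q + 8 = 2q − 1 ⇒ q = 9/19.

-1/19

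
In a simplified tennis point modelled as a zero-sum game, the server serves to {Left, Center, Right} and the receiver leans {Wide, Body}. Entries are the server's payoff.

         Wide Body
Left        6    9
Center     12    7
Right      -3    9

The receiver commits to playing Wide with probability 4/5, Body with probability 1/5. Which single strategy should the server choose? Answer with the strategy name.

Center

Expected payoff of Left: (4/5)·6 + (1/5)·9 = 33/5.
Expected payoff of Center: (4/5)·12 + (1/5)·7 = 11.
Expected payoff of Right: (4/5)·(-3) + (1/5)·9 = -3/5.
The largest is 11, so the server's best response is Center.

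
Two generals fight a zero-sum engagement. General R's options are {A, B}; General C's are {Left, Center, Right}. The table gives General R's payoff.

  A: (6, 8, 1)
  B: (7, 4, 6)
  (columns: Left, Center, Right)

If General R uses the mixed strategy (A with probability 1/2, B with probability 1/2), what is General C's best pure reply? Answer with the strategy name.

If General C plays Left, General R's expected payoff is (1/2)·6 + (1/2)·7 = 13/2.
If General C plays Center, General R's expected payoff is (1/2)·8 + (1/2)·4 = 6.
If General C plays Right, General R's expected payoff is (1/2)·1 + (1/2)·6 = 7/2.
General C minimizes General R's payoff; the smallest is 7/2, so the best response is Right.

Right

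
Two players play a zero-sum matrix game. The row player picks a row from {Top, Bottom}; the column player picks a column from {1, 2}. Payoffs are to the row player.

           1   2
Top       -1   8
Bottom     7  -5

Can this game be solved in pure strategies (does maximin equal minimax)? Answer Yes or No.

No

Row minima: Top → -1, Bottom → -5; maximin = -1.
Column maxima: 1 → 7, 2 → 8; minimax = 7.
-1 ≠ 7, so no pure-strategy equilibrium exists.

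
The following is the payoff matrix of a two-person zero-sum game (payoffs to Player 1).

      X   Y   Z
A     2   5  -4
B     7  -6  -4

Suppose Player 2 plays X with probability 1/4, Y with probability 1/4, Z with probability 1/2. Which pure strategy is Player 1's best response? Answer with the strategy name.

A

Expected payoff of A: (1/4)·2 + (1/4)·5 + (1/2)·(-4) = -1/4.
Expected payoff of B: (1/4)·7 + (1/4)·(-6) + (1/2)·(-4) = -7/4.
The largest is -1/4, so Player 1's best response is A.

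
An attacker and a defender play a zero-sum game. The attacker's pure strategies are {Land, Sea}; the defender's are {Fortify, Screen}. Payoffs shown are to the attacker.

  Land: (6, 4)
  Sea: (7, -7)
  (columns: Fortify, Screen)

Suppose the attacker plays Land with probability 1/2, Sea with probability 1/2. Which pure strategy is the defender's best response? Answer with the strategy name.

Screen

If the defender plays Fortify, the attacker's expected payoff is (1/2)·6 + (1/2)·7 = 13/2.
If the defender plays Screen, the attacker's expected payoff is (1/2)·4 + (1/2)·(-7) = -3/2.
The defender minimizes the attacker's payoff; the smallest is -3/2, so the best response is Screen.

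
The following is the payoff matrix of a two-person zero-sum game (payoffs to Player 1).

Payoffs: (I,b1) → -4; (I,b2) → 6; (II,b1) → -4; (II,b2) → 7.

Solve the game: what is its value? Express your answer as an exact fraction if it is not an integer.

Row minima: I → -4, II → -4; maximin = -4.
Column maxima: b1 → -4, b2 → 7; minimax = -4.
Since maximin = minimax = -4, there is a saddle point and the value is -4.

-4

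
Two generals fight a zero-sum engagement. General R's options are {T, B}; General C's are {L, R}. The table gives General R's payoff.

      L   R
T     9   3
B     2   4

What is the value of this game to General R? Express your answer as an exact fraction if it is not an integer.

15/4

Row minima: T → 3, B → 2; maximin = 3.
Column maxima: L → 9, R → 4; minimax = 4.
3 ≠ 4, so there is no saddle point; optimal play is mixed.
Let General R play T with probability p. Expected payoff against L: 9p + 2(1−p) = 7p + 2; against R: 3p + 4(1−p) = −p + 4.
Setting these equal: 7p + 2 = −p + 4 ⇒ 8p = 2 ⇒ p = 1/4, and the value is (7)·(1/4) + 2 = 15/4.
For General C: with q = P(L), equating T's and B's payoffs gives 6q + 3 = −2q + 4 ⇒ q = 1/8.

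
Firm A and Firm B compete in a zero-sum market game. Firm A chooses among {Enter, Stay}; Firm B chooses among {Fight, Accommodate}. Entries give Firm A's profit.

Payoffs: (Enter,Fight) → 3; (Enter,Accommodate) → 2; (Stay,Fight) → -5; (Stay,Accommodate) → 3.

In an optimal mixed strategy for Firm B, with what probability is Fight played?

1/9

Row minima: Enter → 2, Stay → -5; maximin = 2.
Column maxima: Fight → 3, Accommodate → 3; minimax = 3.
2 ≠ 3, so there is no saddle point; optimal play is mixed.
Let Firm A play Enter with probability p. Expected payoff against Fight: 3p + (-5)(1−p) = 8p − 5; against Accommodate: 2p + 3(1−p) = −p + 3.
Setting these equal: 8p − 5 = −p + 3 ⇒ 9p = 8 ⇒ p = 8/9, and the value is (8)·(8/9) − 5 = 19/9.
For Firm B: with q = P(Fight), equating Enter's and Stay's payoffs gives q + 2 = −8q + 3 ⇒ q = 1/9.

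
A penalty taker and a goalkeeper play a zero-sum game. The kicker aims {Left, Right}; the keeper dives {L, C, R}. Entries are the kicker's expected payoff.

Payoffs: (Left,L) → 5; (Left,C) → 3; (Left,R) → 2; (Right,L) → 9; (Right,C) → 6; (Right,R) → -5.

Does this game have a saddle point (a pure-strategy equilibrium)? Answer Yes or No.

Yes

Row minima: Left → 2, Right → -5; maximin = 2.
Column maxima: L → 9, C → 6, R → 2; minimax = 2.
maximin = minimax = 2, so a saddle point exists.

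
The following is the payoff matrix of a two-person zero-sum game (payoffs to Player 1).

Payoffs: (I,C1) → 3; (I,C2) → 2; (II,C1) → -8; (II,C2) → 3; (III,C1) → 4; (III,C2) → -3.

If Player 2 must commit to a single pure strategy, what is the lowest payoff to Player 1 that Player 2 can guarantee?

3

Column maxima: C1 → 4, C2 → 3.
The smallest of these is 3.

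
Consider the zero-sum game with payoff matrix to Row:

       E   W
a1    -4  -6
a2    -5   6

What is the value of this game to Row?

-54/13

Row minima: a1 → -6, a2 → -5; maximin = -5.
Column maxima: E → -4, W → 6; minimax = -4.
-5 ≠ -4, so there is no saddle point; optimal play is mixed.
Let Row play a1 with probability p. Expected payoff against E: (-4)p + (-5)(1−p) = p − 5; against W: (-6)p + 6(1−p) = −12p + 6.
Setting these equal: p − 5 = −12p + 6 ⇒ 13p = 11 ⇒ p = 11/13, and the value is (1)·(11/13) − 5 = -54/13.
For Column: with q = P(E), equating a1's and a2's payoffs gives 2q − 6 = −11q + 6 ⇒ q = 12/13.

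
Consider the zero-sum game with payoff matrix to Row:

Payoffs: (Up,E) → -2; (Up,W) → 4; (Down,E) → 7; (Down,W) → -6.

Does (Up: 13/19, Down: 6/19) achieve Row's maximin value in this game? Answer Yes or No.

Against E this mix gives (13/19)·(-2) + (6/19)·7 = 16/19.
Against W this mix gives (13/19)·4 + (6/19)·(-6) = 16/19.
All of Column's active replies (E, W) yield 16/19, and no column does worse for Row. The mix makes Column indifferent and guarantees 16/19, so it is optimal.

Yes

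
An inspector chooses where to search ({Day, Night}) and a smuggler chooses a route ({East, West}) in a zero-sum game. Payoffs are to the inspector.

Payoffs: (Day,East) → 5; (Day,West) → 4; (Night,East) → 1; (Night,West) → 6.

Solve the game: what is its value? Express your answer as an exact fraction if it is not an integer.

Row minima: Day → 4, Night → 1; maximin = 4.
Column maxima: East → 5, West → 6; minimax = 5.
4 ≠ 5, so there is no saddle point; optimal play is mixed.
Let the inspector play Day with probability p. Expected payoff against East: 5p + 1(1−p) = 4p + 1; against West: 4p + 6(1−p) = −2p + 6.
Setting these equal: 4p + 1 = −2p + 6 ⇒ 6p = 5 ⇒ p = 5/6, and the value is (4)·(5/6) + 1 = 13/3.
For the smuggler: with q = P(East), equating Day's and Night's payoffs gives q + 4 = −5q + 6 ⇒ q = 1/3.

13/3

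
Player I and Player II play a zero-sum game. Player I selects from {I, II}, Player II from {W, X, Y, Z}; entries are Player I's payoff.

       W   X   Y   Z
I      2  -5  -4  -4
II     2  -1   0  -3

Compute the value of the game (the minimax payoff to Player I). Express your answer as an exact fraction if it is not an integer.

-3

Row minima: I → -5, II → -3; maximin = -3.
Column maxima: W → 2, X → -1, Y → 0, Z → -3; minimax = -3.
Since maximin = minimax = -3, there is a saddle point and the value is -3.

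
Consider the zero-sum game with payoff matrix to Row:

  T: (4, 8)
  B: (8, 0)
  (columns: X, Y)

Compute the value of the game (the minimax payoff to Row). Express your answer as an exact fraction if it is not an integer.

Row minima: T → 4, B → 0; maximin = 4.
Column maxima: X → 8, Y → 8; minimax = 8.
4 ≠ 8, so there is no saddle point; optimal play is mixed.
Let Row play T with probability p. Expected payoff against X: 4p + 8(1−p) = −4p + 8; against Y: 8p + 0(1−p) = 8p.
Setting these equal: −4p + 8 = 8p ⇒ −12p = -8 ⇒ p = 2/3, and the value is (-4)·(2/3) + 8 = 16/3.
For Column: with q = P(X), equating T's and B's payoffs gives −4q + 8 = 8q ⇒ q = 2/3.

16/3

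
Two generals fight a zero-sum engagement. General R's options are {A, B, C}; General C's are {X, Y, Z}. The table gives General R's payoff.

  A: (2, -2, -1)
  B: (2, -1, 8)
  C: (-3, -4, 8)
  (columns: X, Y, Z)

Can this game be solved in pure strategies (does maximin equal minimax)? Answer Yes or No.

Yes

Row minima: A → -2, B → -1, C → -4; maximin = -1.
Column maxima: X → 2, Y → -1, Z → 8; minimax = -1.
maximin = minimax = -1, so a saddle point exists.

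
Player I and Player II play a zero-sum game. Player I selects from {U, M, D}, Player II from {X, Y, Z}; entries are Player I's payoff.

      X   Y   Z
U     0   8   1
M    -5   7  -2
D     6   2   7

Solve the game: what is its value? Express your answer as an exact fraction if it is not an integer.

Row minima: U → 0, M → -5, D → 2; maximin = 2.
Column maxima: X → 6, Y → 8, Z → 7; minimax = 6.
2 ≠ 6, so there is no saddle point; optimal play is mixed.
M is strictly dominated by U, so Player I never plays it.
Z is strictly dominated by X (it gives Player I strictly more in every row), so Player II never plays it.
On the remaining 2×2 (U, D vs X, Y):
Let Player I play U with probability p. Expected payoff against X: 0p + 6(1−p) = −6p + 6; against Y: 8p + 2(1−p) = 6p + 2.
Setting these equal: −6p + 6 = 6p + 2 ⇒ −12p = -4 ⇒ p = 1/3, and the value is (-6)·(1/3) + 6 = 4.
For Player II: with q = P(X), equating U's and D's payoffs gives −8q + 8 = 4q + 2 ⇒ q = 1/2.

4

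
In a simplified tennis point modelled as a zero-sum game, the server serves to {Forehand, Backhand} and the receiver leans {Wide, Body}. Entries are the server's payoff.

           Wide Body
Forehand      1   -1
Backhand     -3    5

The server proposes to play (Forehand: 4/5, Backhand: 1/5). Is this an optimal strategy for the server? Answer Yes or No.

Yes

Against Wide this mix gives (4/5)·1 + (1/5)·(-3) = 1/5.
Against Body this mix gives (4/5)·(-1) + (1/5)·5 = 1/5.
All of the receiver's active replies (Wide, Body) yield 1/5, and no column does worse for the server. The mix makes the receiver indifferent and guarantees 1/5, so it is optimal.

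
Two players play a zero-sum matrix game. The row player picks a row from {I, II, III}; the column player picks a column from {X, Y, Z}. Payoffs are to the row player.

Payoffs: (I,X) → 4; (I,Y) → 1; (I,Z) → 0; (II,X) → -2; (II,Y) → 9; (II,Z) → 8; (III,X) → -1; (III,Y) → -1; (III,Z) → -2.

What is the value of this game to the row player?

Row minima: I → 0, II → -2, III → -2; maximin = 0.
Column maxima: X → 4, Y → 9, Z → 8; minimax = 4.
0 ≠ 4, so there is no saddle point; optimal play is mixed.
III is strictly dominated by I, so the row player never plays it.
Y is strictly dominated by Z (it gives the row player strictly more in every row), so the column player never plays it.
On the remaining 2×2 (I, II vs X, Z):
Let the row player play I with probability p. Expected payoff against X: 4p + (-2)(1−p) = 6p − 2; against Z: 0p + 8(1−p) = −8p + 8.
Setting these equal: 6p − 2 = −8p + 8 ⇒ 14p = 10 ⇒ p = 5/7, and the value is (6)·(5/7) − 2 = 16/7.
For the column player: with q = P(X), equating I's and II's payoffs gives 4q = −10q + 8 ⇒ q = 4/7.

16/7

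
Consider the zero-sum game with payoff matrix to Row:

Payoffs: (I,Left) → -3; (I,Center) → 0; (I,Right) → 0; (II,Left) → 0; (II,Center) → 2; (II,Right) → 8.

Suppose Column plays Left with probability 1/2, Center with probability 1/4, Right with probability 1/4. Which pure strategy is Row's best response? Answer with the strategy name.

Expected payoff of I: (1/2)·(-3) + (1/4)·0 + (1/4)·0 = -3/2.
Expected payoff of II: (1/2)·0 + (1/4)·2 + (1/4)·8 = 5/2.
The largest is 5/2, so Row's best response is II.

II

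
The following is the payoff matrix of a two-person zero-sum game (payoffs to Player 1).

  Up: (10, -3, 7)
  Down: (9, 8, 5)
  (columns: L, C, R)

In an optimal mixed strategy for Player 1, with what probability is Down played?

Row minima: Up → -3, Down → 5; maximin = 5.
Column maxima: L → 10, C → 8, R → 7; minimax = 7.
5 ≠ 7, so there is no saddle point; optimal play is mixed.
L is strictly dominated by C (it gives Player 1 strictly more in every row), so Player 2 never plays it.
On the remaining 2×2 (Up, Down vs C, R):
Let Player 1 play Up with probability p. Expected payoff against C: (-3)p + 8(1−p) = −11p + 8; against R: 7p + 5(1−p) = 2p + 5.
Setting these equal: −11p + 8 = 2p + 5 ⇒ −13p = -3 ⇒ p = 3/13, and the value is (-11)·(3/13) + 8 = 71/13.
For Player 2: with q = P(C), equating Up's and Down's payoffs gives −10q + 7 = 3q + 5 ⇒ q = 2/13.

10/13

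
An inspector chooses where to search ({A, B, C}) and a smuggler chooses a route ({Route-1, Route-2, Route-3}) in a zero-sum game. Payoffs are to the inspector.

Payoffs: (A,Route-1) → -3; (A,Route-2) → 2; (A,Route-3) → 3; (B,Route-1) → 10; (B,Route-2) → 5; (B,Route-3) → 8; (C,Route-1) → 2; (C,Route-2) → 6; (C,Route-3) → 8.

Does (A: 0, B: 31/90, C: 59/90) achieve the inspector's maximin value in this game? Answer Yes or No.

No

Against Route-1 this mix gives (31/90)·10 + (59/90)·2 = 214/45.
Against Route-2 this mix gives (31/90)·5 + (59/90)·6 = 509/90.
Against Route-3 this mix gives (31/90)·8 + (59/90)·8 = 8.
The smuggler will play Route-1, holding the inspector to 214/45. Shifting weight toward the row that does better against Route-1 would raise this floor (the equalizing mix achieves 50/9 against both Route-1 and Route-2), so the proposed strategy is not optimal.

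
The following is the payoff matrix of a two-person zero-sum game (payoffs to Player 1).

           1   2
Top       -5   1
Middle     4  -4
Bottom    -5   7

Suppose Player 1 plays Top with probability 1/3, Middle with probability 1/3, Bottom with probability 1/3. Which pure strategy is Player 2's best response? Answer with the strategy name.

If Player 2 plays 1, Player 1's expected payoff is (1/3)·(-5) + (1/3)·4 + (1/3)·(-5) = -2.
If Player 2 plays 2, Player 1's expected payoff is (1/3)·1 + (1/3)·(-4) + (1/3)·7 = 4/3.
Player 2 minimizes Player 1's payoff; the smallest is -2, so the best response is 1.

1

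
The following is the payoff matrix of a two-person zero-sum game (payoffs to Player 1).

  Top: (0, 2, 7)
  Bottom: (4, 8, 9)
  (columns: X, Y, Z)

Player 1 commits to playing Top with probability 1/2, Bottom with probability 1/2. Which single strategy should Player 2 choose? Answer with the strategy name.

X

If Player 2 plays X, Player 1's expected payoff is (1/2)·0 + (1/2)·4 = 2.
If Player 2 plays Y, Player 1's expected payoff is (1/2)·2 + (1/2)·8 = 5.
If Player 2 plays Z, Player 1's expected payoff is (1/2)·7 + (1/2)·9 = 8.
Player 2 minimizes Player 1's payoff; the smallest is 2, so the best response is X.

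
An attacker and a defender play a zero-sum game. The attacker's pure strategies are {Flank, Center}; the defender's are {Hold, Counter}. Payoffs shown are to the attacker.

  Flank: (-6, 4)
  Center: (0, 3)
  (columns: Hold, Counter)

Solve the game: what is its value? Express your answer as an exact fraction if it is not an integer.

Row minima: Flank → -6, Center → 0; maximin = 0.
Column maxima: Hold → 0, Counter → 4; minimax = 0.
Since maximin = minimax = 0, there is a saddle point and the value is 0.

0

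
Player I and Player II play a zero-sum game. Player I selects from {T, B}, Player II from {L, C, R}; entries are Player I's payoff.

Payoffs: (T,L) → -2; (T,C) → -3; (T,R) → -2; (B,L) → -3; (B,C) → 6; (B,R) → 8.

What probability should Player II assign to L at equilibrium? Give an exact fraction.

Row minima: T → -3, B → -3; maximin = -3.
Column maxima: L → -2, C → 6, R → 8; minimax = -2.
-3 ≠ -2, so there is no saddle point; optimal play is mixed.
R is strictly dominated by C (it gives Player I strictly more in every row), so Player II never plays it.
On the remaining 2×2 (T, B vs L, C):
Let Player I play T with probability p. Expected payoff against L: (-2)p + (-3)(1−p) = p − 3; against C: (-3)p + 6(1−p) = −9p + 6.
Setting these equal: p − 3 = −9p + 6 ⇒ 10p = 9 ⇒ p = 9/10, and the value is (1)·(9/10) − 3 = -21/10.
For Player II: with q = P(L), equating T's and B's payoffs gives q − 3 = −9q + 6 ⇒ q = 9/10.

9/10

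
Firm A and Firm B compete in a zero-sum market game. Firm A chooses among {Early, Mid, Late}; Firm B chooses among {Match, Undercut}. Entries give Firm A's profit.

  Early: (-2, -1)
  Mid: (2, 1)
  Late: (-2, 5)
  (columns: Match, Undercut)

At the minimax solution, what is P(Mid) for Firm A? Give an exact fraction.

7/8

Row minima: Early → -2, Mid → 1, Late → -2; maximin = 1.
Column maxima: Match → 2, Undercut → 5; minimax = 2.
1 ≠ 2, so there is no saddle point; optimal play is mixed.
Early is strictly dominated by Mid, so Firm A never plays it.
On the remaining 2×2 (Mid, Late vs Match, Undercut):
Let Firm A play Mid with probability p. Expected payoff against Match: 2p + (-2)(1−p) = 4p − 2; against Undercut: 1p + 5(1−p) = −4p + 5.
Setting these equal: 4p − 2 = −4p + 5 ⇒ 8p = 7 ⇒ p = 7/8, and the value is (4)·(7/8) − 2 = 3/2.
For Firm B: with q = P(Match), equating Mid's and Late's payoffs gives q + 1 = −7q + 5 ⇒ q = 1/2.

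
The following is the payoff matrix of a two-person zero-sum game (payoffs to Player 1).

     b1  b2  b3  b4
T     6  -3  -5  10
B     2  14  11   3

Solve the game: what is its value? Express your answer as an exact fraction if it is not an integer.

Row minima: T → -5, B → 2; maximin = 2.
Column maxima: b1 → 6, b2 → 14, b3 → 11, b4 → 10; minimax = 6.
2 ≠ 6, so there is no saddle point; optimal play is mixed.
b2 is strictly dominated by b3 (it gives Player 1 strictly more in every row), so Player 2 never plays it.
b4 is strictly dominated by b1 (it gives Player 1 strictly more in every row), so Player 2 never plays it.
On the remaining 2×2 (T, B vs b1, b3):
Let Player 1 play T with probability p. Expected payoff against b1: 6p + 2(1−p) = 4p + 2; against b3: (-5)p + 11(1−p) = −16p + 11.
Setting these equal: 4p + 2 = −16p + 11 ⇒ 20p = 9 ⇒ p = 9/20, and the value is (4)·(9/20) + 2 = 19/5.
For Player 2: with q = P(b1), equating T's and B's payoffs gives 11q − 5 = −9q + 11 ⇒ q = 4/5.

19/5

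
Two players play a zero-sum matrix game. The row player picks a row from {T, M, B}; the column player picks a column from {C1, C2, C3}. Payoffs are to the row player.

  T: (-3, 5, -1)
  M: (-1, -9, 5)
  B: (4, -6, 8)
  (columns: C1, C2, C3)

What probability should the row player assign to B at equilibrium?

4/9

Row minima: T → -3, M → -9, B → -6; maximin = -3.
Column maxima: C1 → 4, C2 → 5, C3 → 8; minimax = 4.
-3 ≠ 4, so there is no saddle point; optimal play is mixed.
M is strictly dominated by B, so the row player never plays it.
C3 is strictly dominated by C1 (it gives the row player strictly more in every row), so the column player never plays it.
On the remaining 2×2 (T, B vs C1, C2):
Let the row player play T with probability p. Expected payoff against C1: (-3)p + 4(1−p) = −7p + 4; against C2: 5p + (-6)(1−p) = 11p − 6.
Setting these equal: −7p + 4 = 11p − 6 ⇒ −18p = -10 ⇒ p = 5/9, and the value is (-7)·(5/9) + 4 = 1/9.
For the column player: with q = P(C1), equating T's and B's payoffs gives −8q + 5 = 10q − 6 ⇒ q = 11/18.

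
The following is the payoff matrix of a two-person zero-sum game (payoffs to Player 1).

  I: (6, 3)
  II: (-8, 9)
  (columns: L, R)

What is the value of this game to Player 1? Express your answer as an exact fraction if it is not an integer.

Row minima: I → 3, II → -8; maximin = 3.
Column maxima: L → 6, R → 9; minimax = 6.
3 ≠ 6, so there is no saddle point; optimal play is mixed.
Let Player 1 play I with probability p. Expected payoff against L: 6p + (-8)(1−p) = 14p − 8; against R: 3p + 9(1−p) = −6p + 9.
Setting these equal: 14p − 8 = −6p + 9 ⇒ 20p = 17 ⇒ p = 17/20, and the value is (14)·(17/20) − 8 = 39/10.
For Player 2: with q = P(L), equating I's and II's payoffs gives 3q + 3 = −17q + 9 ⇒ q = 3/10.

39/10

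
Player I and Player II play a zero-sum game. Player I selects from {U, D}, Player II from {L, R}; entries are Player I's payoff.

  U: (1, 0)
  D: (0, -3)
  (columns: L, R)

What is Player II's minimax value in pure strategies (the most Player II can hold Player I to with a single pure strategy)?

Column maxima: L → 1, R → 0.
The smallest of these is 0.

0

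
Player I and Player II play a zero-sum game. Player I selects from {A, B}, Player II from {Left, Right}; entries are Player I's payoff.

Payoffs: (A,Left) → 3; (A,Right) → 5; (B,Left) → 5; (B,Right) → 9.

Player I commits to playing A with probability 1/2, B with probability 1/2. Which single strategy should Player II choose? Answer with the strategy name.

If Player II plays Left, Player I's expected payoff is (1/2)·3 + (1/2)·5 = 4.
If Player II plays Right, Player I's expected payoff is (1/2)·5 + (1/2)·9 = 7.
Player II minimizes Player I's payoff; the smallest is 4, so the best response is Left.

Left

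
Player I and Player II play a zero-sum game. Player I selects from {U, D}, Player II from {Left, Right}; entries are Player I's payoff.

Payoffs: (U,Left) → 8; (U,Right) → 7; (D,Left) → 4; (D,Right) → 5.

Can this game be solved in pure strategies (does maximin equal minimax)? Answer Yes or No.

Yes

Row minima: U → 7, D → 4; maximin = 7.
Column maxima: Left → 8, Right → 7; minimax = 7.
maximin = minimax = 7, so a saddle point exists.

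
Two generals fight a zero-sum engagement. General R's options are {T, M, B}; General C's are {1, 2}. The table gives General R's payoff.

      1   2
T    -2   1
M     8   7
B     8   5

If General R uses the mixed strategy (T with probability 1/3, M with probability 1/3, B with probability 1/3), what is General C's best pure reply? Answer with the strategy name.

If General C plays 1, General R's expected payoff is (1/3)·(-2) + (1/3)·8 + (1/3)·8 = 14/3.
If General C plays 2, General R's expected payoff is (1/3)·1 + (1/3)·7 + (1/3)·5 = 13/3.
General C minimizes General R's payoff; the smallest is 13/3, so the best response is 2.

2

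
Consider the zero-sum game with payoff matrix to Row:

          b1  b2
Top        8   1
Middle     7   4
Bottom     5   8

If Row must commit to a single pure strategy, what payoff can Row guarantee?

Row minima: Top → 1, Middle → 4, Bottom → 5.
The best of these is 5.

5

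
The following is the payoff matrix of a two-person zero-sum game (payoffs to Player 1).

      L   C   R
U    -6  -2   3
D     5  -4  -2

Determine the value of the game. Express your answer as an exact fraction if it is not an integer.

Row minima: U → -6, D → -4; maximin = -4.
Column maxima: L → 5, C → -2, R → 3; minimax = -2.
-4 ≠ -2, so there is no saddle point; optimal play is mixed.
R is strictly dominated by C (it gives Player 1 strictly more in every row), so Player 2 never plays it.
On the remaining 2×2 (U, D vs L, C):
Let Player 1 play U with probability p. Expected payoff against L: (-6)p + 5(1−p) = −11p + 5; against C: (-2)p + (-4)(1−p) = 2p − 4.
Setting these equal: −11p + 5 = 2p − 4 ⇒ −13p = -9 ⇒ p = 9/13, and the value is (-11)·(9/13) + 5 = -34/13.
For Player 2: with q = P(L), equating U's and D's payoffs gives −4q − 2 = 9q − 4 ⇒ q = 2/13.

-34/13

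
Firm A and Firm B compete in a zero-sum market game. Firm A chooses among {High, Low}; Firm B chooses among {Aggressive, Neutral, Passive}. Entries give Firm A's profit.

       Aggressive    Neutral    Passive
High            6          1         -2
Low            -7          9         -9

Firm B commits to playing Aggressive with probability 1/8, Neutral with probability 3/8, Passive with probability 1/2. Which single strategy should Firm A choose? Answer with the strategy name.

High

Expected payoff of High: (1/8)·6 + (3/8)·1 + (1/2)·(-2) = 1/8.
Expected payoff of Low: (1/8)·(-7) + (3/8)·9 + (1/2)·(-9) = -2.
The largest is 1/8, so Firm A's best response is High.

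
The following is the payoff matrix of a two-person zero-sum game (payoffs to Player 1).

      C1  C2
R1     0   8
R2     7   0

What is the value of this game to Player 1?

Row minima: R1 → 0, R2 → 0; maximin = 0.
Column maxima: C1 → 7, C2 → 8; minimax = 7.
0 ≠ 7, so there is no saddle point; optimal play is mixed.
Let Player 1 play R1 with probability p. Expected payoff against C1: 0p + 7(1−p) = −7p + 7; against C2: 8p + 0(1−p) = 8p.
Setting these equal: −7p + 7 = 8p ⇒ −15p = -7 ⇒ p = 7/15, and the value is (-7)·(7/15) + 7 = 56/15.
For Player 2: with q = P(C1), equating R1's and R2's payoffs gives −8q + 8 = 7q ⇒ q = 8/15.

56/15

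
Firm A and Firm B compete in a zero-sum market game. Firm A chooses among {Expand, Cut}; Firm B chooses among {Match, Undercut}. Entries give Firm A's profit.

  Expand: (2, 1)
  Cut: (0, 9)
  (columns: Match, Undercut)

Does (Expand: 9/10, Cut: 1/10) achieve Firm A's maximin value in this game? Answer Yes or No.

Against Match this mix gives (9/10)·2 + (1/10)·0 = 9/5.
Against Undercut this mix gives (9/10)·1 + (1/10)·9 = 9/5.
All of Firm B's active replies (Match, Undercut) yield 9/5, and no column does worse for Firm A. The mix makes Firm B indifferent and guarantees 9/5, so it is optimal.

Yes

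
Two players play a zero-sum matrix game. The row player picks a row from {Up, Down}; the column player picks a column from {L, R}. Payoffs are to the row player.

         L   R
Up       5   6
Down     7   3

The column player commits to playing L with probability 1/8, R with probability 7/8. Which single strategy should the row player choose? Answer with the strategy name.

Up

Expected payoff of Up: (1/8)·5 + (7/8)·6 = 47/8.
Expected payoff of Down: (1/8)·7 + (7/8)·3 = 7/2.
The largest is 47/8, so the row player's best response is Up.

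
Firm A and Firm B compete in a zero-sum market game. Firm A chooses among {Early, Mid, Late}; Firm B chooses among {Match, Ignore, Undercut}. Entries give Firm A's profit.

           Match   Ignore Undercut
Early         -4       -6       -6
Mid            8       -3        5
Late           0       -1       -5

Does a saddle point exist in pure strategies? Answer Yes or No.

No

Row minima: Early → -6, Mid → -3, Late → -5; maximin = -3.
Column maxima: Match → 8, Ignore → -1, Undercut → 5; minimax = -1.
-3 ≠ -1, so no pure-strategy equilibrium exists.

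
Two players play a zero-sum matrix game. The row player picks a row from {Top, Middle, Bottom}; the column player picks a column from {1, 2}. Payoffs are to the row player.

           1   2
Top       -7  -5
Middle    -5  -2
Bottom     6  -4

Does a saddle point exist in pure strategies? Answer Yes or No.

No

Row minima: Top → -7, Middle → -5, Bottom → -4; maximin = -4.
Column maxima: 1 → 6, 2 → -2; minimax = -2.
-4 ≠ -2, so no pure-strategy equilibrium exists.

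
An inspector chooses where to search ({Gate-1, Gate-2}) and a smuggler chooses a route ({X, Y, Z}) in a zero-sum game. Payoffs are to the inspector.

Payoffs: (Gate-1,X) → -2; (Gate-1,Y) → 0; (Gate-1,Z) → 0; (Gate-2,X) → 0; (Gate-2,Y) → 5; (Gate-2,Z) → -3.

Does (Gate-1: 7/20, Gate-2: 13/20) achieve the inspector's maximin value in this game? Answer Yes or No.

No

Against X this mix gives (7/20)·(-2) + (13/20)·0 = -7/10.
Against Y this mix gives (7/20)·0 + (13/20)·5 = 13/4.
Against Z this mix gives (7/20)·0 + (13/20)·(-3) = -39/20.
The smuggler will play Z, holding the inspector to -39/20. Shifting weight toward the row that does better against Z would raise this floor (the equalizing mix achieves -6/5 against both Z and X), so the proposed strategy is not optimal.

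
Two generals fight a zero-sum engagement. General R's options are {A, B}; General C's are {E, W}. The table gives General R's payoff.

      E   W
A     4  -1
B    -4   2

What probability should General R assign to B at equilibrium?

Row minima: A → -1, B → -4; maximin = -1.
Column maxima: E → 4, W → 2; minimax = 2.
-1 ≠ 2, so there is no saddle point; optimal play is mixed.
Let General R play A with probability p. Expected payoff against E: 4p + (-4)(1−p) = 8p − 4; against W: (-1)p + 2(1−p) = −3p + 2.
Setting these equal: 8p − 4 = −3p + 2 ⇒ 11p = 6 ⇒ p = 6/11, and the value is (8)·(6/11) − 4 = 4/11.
For General C: with q = P(E), equating A's and B's payoffs gives 5q − 1 = −6q + 2 ⇒ q = 3/11.

5/11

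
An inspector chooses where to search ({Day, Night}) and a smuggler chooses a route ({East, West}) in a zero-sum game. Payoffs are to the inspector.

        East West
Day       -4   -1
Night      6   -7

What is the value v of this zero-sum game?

Row minima: Day → -4, Night → -7; maximin = -4.
Column maxima: East → 6, West → -1; minimax = -1.
-4 ≠ -1, so there is no saddle point; optimal play is mixed.
Let the inspector play Day with probability p. Expected payoff against East: (-4)p + 6(1−p) = −10p + 6; against West: (-1)p + (-7)(1−p) = 6p − 7.
Setting these equal: −10p + 6 = 6p − 7 ⇒ −16p = -13 ⇒ p = 13/16, and the value is (-10)·(13/16) + 6 = -17/8.
For the smuggler: with q = P(East), equating Day's and Night's payoffs gives −3q − 1 = 13q − 7 ⇒ q = 3/8.

-17/8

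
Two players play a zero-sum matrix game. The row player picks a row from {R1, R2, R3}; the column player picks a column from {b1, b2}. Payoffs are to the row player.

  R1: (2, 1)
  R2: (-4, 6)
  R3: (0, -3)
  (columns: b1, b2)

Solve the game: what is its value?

Row minima: R1 → 1, R2 → -4, R3 → -3; maximin = 1.
Column maxima: b1 → 2, b2 → 6; minimax = 2.
1 ≠ 2, so there is no saddle point; optimal play is mixed.
R3 is strictly dominated by R1, so the row player never plays it.
On the remaining 2×2 (R1, R2 vs b1, b2):
Let the row player play R1 with probability p. Expected payoff against b1: 2p + (-4)(1−p) = 6p − 4; against b2: 1p + 6(1−p) = −5p + 6.
Setting these equal: 6p − 4 = −5p + 6 ⇒ 11p = 10 ⇒ p = 10/11, and the value is (6)·(10/11) − 4 = 16/11.
For the column player: with q = P(b1), equating R1's and R2's payoffs gives q + 1 = −10q + 6 ⇒ q = 5/11.

16/11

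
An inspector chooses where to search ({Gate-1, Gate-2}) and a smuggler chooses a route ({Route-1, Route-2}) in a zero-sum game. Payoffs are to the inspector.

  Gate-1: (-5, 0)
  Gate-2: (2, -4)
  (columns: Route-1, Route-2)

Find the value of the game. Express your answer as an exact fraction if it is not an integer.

-20/11

Row minima: Gate-1 → -5, Gate-2 → -4; maximin = -4.
Column maxima: Route-1 → 2, Route-2 → 0; minimax = 0.
-4 ≠ 0, so there is no saddle point; optimal play is mixed.
Let the inspector play Gate-1 with probability p. Expected payoff against Route-1: (-5)p + 2(1−p) = −7p + 2; against Route-2: 0p + (-4)(1−p) = 4p − 4.
Setting these equal: −7p + 2 = 4p − 4 ⇒ −11p = -6 ⇒ p = 6/11, and the value is (-7)·(6/11) + 2 = -20/11.
For the smuggler: with q = P(Route-1), equating Gate-1's and Gate-2's payoffs gives −5q = 6q − 4 ⇒ q = 4/11.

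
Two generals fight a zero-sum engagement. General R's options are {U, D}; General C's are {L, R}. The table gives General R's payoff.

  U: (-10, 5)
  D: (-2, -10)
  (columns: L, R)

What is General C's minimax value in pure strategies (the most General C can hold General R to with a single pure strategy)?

-2

Column maxima: L → -2, R → 5.
The smallest of these is -2.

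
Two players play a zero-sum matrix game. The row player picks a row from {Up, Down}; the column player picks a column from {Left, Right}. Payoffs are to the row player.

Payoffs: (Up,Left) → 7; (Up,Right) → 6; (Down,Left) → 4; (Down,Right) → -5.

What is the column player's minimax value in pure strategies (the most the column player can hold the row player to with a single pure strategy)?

6

Column maxima: Left → 7, Right → 6.
The smallest of these is 6.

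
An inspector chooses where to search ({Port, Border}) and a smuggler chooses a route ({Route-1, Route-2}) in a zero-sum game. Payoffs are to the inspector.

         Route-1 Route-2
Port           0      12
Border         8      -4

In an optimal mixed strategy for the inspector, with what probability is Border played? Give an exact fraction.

Row minima: Port → 0, Border → -4; maximin = 0.
Column maxima: Route-1 → 8, Route-2 → 12; minimax = 8.
0 ≠ 8, so there is no saddle point; optimal play is mixed.
Let the inspector play Port with probability p. Expected payoff against Route-1: 0p + 8(1−p) = −8p + 8; against Route-2: 12p + (-4)(1−p) = 16p − 4.
Setting these equal: −8p + 8 = 16p − 4 ⇒ −24p = -12 ⇒ p = 1/2, and the value is (-8)·(1/2) + 8 = 4.
For the smuggler: with q = P(Route-1), equating Port's and Border's payoffs gives −12q + 12 = 12q − 4 ⇒ q = 2/3.

1/2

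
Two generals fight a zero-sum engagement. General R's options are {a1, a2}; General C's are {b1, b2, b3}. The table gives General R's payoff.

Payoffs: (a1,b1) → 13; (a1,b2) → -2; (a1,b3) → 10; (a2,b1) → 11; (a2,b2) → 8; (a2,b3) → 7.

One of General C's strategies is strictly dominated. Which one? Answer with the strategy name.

b2 holds General R's payoff strictly below b1 in every row: -2 < 13, 8 < 11.
So b1 is strictly dominated for General C.

b1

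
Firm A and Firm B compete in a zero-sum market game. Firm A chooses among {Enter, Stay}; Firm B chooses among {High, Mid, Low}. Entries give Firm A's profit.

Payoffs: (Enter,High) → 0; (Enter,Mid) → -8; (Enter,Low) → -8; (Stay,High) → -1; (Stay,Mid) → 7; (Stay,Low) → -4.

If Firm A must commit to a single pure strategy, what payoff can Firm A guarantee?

-4

Row minima: Enter → -8, Stay → -4.
The best of these is -4.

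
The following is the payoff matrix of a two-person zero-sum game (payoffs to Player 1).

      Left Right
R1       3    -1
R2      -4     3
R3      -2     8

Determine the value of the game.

Row minima: R1 → -1, R2 → -4, R3 → -2; maximin = -1.
Column maxima: Left → 3, Right → 8; minimax = 3.
-1 ≠ 3, so there is no saddle point; optimal play is mixed.
R2 is strictly dominated by R3, so Player 1 never plays it.
On the remaining 2×2 (R1, R3 vs Left, Right):
Let Player 1 play R1 with probability p. Expected payoff against Left: 3p + (-2)(1−p) = 5p − 2; against Right: (-1)p + 8(1−p) = −9p + 8.
Setting these equal: 5p − 2 = −9p + 8 ⇒ 14p = 10 ⇒ p = 5/7, and the value is (5)·(5/7) − 2 = 11/7.
For Player 2: with q = P(Left), equating R1's and R3's payoffs gives 4q − 1 = −10q + 8 ⇒ q = 9/14.

11/7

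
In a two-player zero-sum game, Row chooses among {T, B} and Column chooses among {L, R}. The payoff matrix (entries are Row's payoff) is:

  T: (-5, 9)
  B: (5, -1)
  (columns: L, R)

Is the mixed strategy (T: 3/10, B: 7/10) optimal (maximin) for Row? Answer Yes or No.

Against L this mix gives (3/10)·(-5) + (7/10)·5 = 2.
Against R this mix gives (3/10)·9 + (7/10)·(-1) = 2.
All of Column's active replies (L, R) yield 2, and no column does worse for Row. The mix makes Column indifferent and guarantees 2, so it is optimal.

Yes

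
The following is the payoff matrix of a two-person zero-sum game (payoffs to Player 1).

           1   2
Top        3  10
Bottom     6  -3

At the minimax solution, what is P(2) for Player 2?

3/16

Row minima: Top → 3, Bottom → -3; maximin = 3.
Column maxima: 1 → 6, 2 → 10; minimax = 6.
3 ≠ 6, so there is no saddle point; optimal play is mixed.
Let Player 1 play Top with probability p. Expected payoff against 1: 3p + 6(1−p) = −3p + 6; against 2: 10p + (-3)(1−p) = 13p − 3.
Setting these equal: −3p + 6 = 13p − 3 ⇒ −16p = -9 ⇒ p = 9/16, and the value is (-3)·(9/16) + 6 = 69/16.
For Player 2: with q = P(1), equating Top's and Bottom's payoffs gives −7q + 10 = 9q − 3 ⇒ q = 13/16.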